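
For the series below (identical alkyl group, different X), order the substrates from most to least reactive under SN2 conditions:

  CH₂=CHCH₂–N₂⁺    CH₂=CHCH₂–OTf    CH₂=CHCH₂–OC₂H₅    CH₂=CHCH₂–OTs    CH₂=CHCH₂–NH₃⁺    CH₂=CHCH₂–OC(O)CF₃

CH₂=CHCH₂–N₂⁺ > CH₂=CHCH₂–OTf > CH₂=CHCH₂–OTs > CH₂=CHCH₂–OC(O)CF₃ > CH₂=CHCH₂–NH₃⁺ > CH₂=CHCH₂–OC₂H₅

The skeletons are identical, so relative rate is governed entirely by leaving-group ability.
The more stable X⁻ (or X) is on its own — i.e. the weaker a base it is — the better a leaving group it makes.
CH₂=CHCH₂–N₂⁺ loses N₂: no meaningful conjugate acid; N₂ departs as an exceptionally stable neutral molecule
CH₂=CHCH₂–OTf loses OTf⁻: pKₐ(CF₃SO₃H (triflic acid)) ≈ -14
CH₂=CHCH₂–OTs loses OTs⁻: pKₐ(p-CH₃C₆H₄SO₃H (TsOH)) ≈ -2.8
CH₂=CHCH₂–OC(O)CF₃ loses CF₃COO⁻: pKₐ(CF₃COOH) ≈ 0.2
CH₂=CHCH₂–NH₃⁺ loses NH₃: pKₐ(NH₄⁺) ≈ 9.2
CH₂=CHCH₂–OC₂H₅ loses CH₃CH₂O⁻: pKₐ(CH₃CH₂OH) ≈ 16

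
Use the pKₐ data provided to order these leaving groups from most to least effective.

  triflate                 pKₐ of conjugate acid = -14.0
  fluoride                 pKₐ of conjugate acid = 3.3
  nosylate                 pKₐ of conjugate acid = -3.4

triflate > nosylate > fluoride

Lower conjugate-acid pKₐ ⇒ weaker base ⇒ better leaving group.
Sorting by the given values: triflate (-14.0), nosylate (-3.4), fluoride (3.3).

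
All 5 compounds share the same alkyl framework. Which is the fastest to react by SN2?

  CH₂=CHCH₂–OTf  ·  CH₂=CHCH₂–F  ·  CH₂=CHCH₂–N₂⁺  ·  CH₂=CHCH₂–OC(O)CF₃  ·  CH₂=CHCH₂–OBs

CH₂=CHCH₂–N₂⁺

Same R in every case — rank the leaving groups.
The more stable X⁻ (or X) is on its own — i.e. the weaker a base it is — the better a leaving group it makes.
CH₂=CHCH₂–N₂⁺ loses N₂: no meaningful conjugate acid; N₂ departs as an exceptionally stable neutral molecule
CH₂=CHCH₂–OTf loses OTf⁻: pKₐ(CF₃SO₃H (triflic acid)) ≈ -14
CH₂=CHCH₂–OBs loses OBs⁻: pKₐ(p-BrC₆H₄SO₃H) ≈ -2.8
CH₂=CHCH₂–OC(O)CF₃ loses CF₃COO⁻: pKₐ(CF₃COOH) ≈ 0.2
CH₂=CHCH₂–F loses F⁻: pKₐ(HF) ≈ 3.2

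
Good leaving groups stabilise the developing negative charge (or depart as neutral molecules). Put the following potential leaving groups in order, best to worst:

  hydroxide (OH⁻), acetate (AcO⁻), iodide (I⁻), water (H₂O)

iodide (I⁻) > water (H₂O) > acetate (AcO⁻) > hydroxide (OH⁻)

A good leaving group is a weak base: the lower the pKₐ of its conjugate acid, the more readily it departs.
iodide (I⁻): pKₐ(HI) ≈ -10
water (H₂O): pKₐ(H₃O⁺) ≈ -1.7 — neutral; leaves from a protonated alcohol (R–OH₂⁺)
acetate (AcO⁻): pKₐ(CH₃COOH) ≈ 4.8 — resonance-stabilised but still a weak base
hydroxide (OH⁻): pKₐ(H₂O) ≈ 15.7 — strong base; essentially never leaves without prior activation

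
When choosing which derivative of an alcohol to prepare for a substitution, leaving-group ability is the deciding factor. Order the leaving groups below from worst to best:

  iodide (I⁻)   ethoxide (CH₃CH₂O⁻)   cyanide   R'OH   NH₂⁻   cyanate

NH₂⁻ < ethoxide (CH₃CH₂O⁻) < cyanide < cyanate < R'OH < iodide (I⁻)

Leaving-group ability tracks the stability of the departed species; conjugate-acid pKₐ is the usual yardstick (lower pKₐ → better LG).
iodide (I⁻): pKₐ(HI) ≈ -10
R'OH: pKₐ(R'OH₂⁺) ≈ -2.4
cyanate: pKₐ(HOCN) ≈ 3.5
cyanide: pKₐ(HCN) ≈ 9.2
ethoxide (CH₃CH₂O⁻): pKₐ(CH₃CH₂OH) ≈ 16
NH₂⁻: pKₐ(NH₃) ≈ 38
Reversing gives the worst-to-best order requested.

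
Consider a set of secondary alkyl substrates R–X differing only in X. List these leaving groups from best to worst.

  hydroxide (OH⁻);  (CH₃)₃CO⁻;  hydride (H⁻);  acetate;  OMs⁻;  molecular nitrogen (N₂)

molecular nitrogen (N₂) > OMs⁻ > acetate > hydroxide (OH⁻) > (CH₃)₃CO⁻ > hydride (H⁻)

molecular nitrogen (N₂): no meaningful conjugate acid; N₂ departs as an exceptionally stable neutral molecule
OMs⁻: pKₐ(CH₃SO₃H (MsOH)) ≈ -1.9
acetate: pKₐ(CH₃COOH) ≈ 4.8
hydroxide (OH⁻): pKₐ(H₂O) ≈ 15.7
(CH₃)₃CO⁻: pKₐ(t-BuOH) ≈ 18
hydride (H⁻): pKₐ(H₂) ≈ 36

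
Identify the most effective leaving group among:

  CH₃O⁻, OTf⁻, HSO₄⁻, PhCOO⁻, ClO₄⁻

OTf⁻

The more stable X⁻ (or X) is on its own — i.e. the weaker a base it is — the better a leaving group it makes.
OTf⁻: pKₐ(CF₃SO₃H (triflic acid)) ≈ -14
ClO₄⁻: pKₐ(HClO₄) ≈ -10
HSO₄⁻: pKₐ(H₂SO₄) ≈ -3
PhCOO⁻: pKₐ(C₆H₅COOH) ≈ 4.2
CH₃O⁻: pKₐ(CH₃OH) ≈ 15.5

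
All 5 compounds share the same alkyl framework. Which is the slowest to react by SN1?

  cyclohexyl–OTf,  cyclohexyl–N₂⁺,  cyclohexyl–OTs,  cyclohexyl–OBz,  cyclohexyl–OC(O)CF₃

Identical carbon frameworks mean the comparison reduces to leaving-group quality.
The more stable X⁻ (or X) is on its own — i.e. the weaker a base it is — the better a leaving group it makes.
cyclohexyl–N₂⁺ loses N₂: no meaningful conjugate acid; N₂ departs as an exceptionally stable neutral molecule
cyclohexyl–OTf loses OTf⁻: pKₐ(CF₃SO₃H (triflic acid)) ≈ -14
cyclohexyl–OTs loses OTs⁻: pKₐ(p-CH₃C₆H₄SO₃H (TsOH)) ≈ -2.8
cyclohexyl–OC(O)CF₃ loses CF₃COO⁻: pKₐ(CF₃COOH) ≈ 0.2
cyclohexyl–OBz loses PhCOO⁻: pKₐ(C₆H₅COOH) ≈ 4.2

cyclohexyl–OBz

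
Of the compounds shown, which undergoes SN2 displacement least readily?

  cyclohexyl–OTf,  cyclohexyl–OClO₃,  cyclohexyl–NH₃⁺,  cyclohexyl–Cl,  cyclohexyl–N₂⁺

cyclohexyl–NH₃⁺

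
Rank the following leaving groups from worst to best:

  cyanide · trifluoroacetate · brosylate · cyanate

Rank by basicity of the departing species: weakest base leaves most easily.
brosylate: pKₐ(p-BrC₆H₄SO₃H) ≈ -2.8
trifluoroacetate: pKₐ(CF₃COOH) ≈ 0.2
cyanate: pKₐ(HOCN) ≈ 3.5
cyanide: pKₐ(HCN) ≈ 9.2
Listed from poorest to best leaving group as asked.

cyanide < cyanate < trifluoroacetate < brosylate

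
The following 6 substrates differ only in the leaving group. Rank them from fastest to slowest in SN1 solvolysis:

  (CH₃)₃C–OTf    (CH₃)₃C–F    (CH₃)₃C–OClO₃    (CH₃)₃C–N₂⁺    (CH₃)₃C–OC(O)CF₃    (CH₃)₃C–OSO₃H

(CH₃)₃C–N₂⁺ > (CH₃)₃C–OTf > (CH₃)₃C–OClO₃ > (CH₃)₃C–OSO₃H > (CH₃)₃C–OC(O)CF₃ > (CH₃)₃C–F

With the same alkyl group throughout, only the leaving group differentiates the rates.
The more stable X⁻ (or X) is on its own — i.e. the weaker a base it is — the better a leaving group it makes.
(CH₃)₃C–N₂⁺ loses N₂: no meaningful conjugate acid; N₂ departs as an exceptionally stable neutral molecule
(CH₃)₃C–OTf loses OTf⁻: pKₐ(CF₃SO₃H (triflic acid)) ≈ -14
(CH₃)₃C–OClO₃ loses ClO₄⁻: pKₐ(HClO₄) ≈ -10
(CH₃)₃C–OSO₃H loses HSO₄⁻: pKₐ(H₂SO₄) ≈ -3
(CH₃)₃C–OC(O)CF₃ loses CF₃COO⁻: pKₐ(CF₃COOH) ≈ 0.2
(CH₃)₃C–F loses F⁻: pKₐ(HF) ≈ 3.2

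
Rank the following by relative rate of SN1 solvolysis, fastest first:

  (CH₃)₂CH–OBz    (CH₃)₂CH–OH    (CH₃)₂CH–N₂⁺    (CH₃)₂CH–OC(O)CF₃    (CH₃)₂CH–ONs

Identical carbon frameworks mean the comparison reduces to leaving-group quality.
A good leaving group is a weak base: the lower the pKₐ of its conjugate acid, the more readily it departs.
(CH₃)₂CH–N₂⁺ loses N₂: no meaningful conjugate acid; N₂ departs as an exceptionally stable neutral molecule
(CH₃)₂CH–ONs loses ONs⁻: pKₐ(p-O₂NC₆H₄SO₃H) ≈ -3.5
(CH₃)₂CH–OC(O)CF₃ loses CF₃COO⁻: pKₐ(CF₃COOH) ≈ 0.2
(CH₃)₂CH–OBz loses PhCOO⁻: pKₐ(C₆H₅COOH) ≈ 4.2
(CH₃)₂CH–OH loses OH⁻: pKₐ(H₂O) ≈ 15.7

(CH₃)₂CH–N₂⁺ > (CH₃)₂CH–ONs > (CH₃)₂CH–OC(O)CF₃ > (CH₃)₂CH–OBz > (CH₃)₂CH–OH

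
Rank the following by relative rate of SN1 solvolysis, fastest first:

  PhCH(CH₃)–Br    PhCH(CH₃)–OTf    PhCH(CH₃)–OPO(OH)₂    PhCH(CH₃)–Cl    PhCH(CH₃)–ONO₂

PhCH(CH₃)–OTf > PhCH(CH₃)–Br > PhCH(CH₃)–Cl > PhCH(CH₃)–ONO₂ > PhCH(CH₃)–OPO(OH)₂

The skeletons are identical, so relative rate is governed entirely by leaving-group ability.
Leaving-group ability tracks the stability of the departed species; conjugate-acid pKₐ is the usual yardstick (lower pKₐ → better LG).
PhCH(CH₃)–OTf loses OTf⁻: pKₐ(CF₃SO₃H (triflic acid)) ≈ -14
PhCH(CH₃)–Br loses Br⁻: pKₐ(HBr) ≈ -9
PhCH(CH₃)–Cl loses Cl⁻: pKₐ(HCl) ≈ -7
PhCH(CH₃)–ONO₂ loses NO₃⁻: pKₐ(HNO₃) ≈ -1.3
PhCH(CH₃)–OPO(OH)₂ loses H₂PO₄⁻: pKₐ(H₃PO₄) ≈ 2.1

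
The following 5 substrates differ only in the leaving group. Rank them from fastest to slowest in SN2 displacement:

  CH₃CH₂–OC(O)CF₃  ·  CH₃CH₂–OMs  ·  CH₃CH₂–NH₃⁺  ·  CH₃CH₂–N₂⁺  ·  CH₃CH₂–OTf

CH₃CH₂–N₂⁺ > CH₃CH₂–OTf > CH₃CH₂–OMs > CH₃CH₂–OC(O)CF₃ > CH₃CH₂–NH₃⁺

Same R in every case — rank the leaving groups.
Leaving-group ability tracks the stability of the departed species; conjugate-acid pKₐ is the usual yardstick (lower pKₐ → better LG).
CH₃CH₂–N₂⁺ loses N₂: no meaningful conjugate acid; N₂ departs as an exceptionally stable neutral molecule
CH₃CH₂–OTf loses OTf⁻: pKₐ(CF₃SO₃H (triflic acid)) ≈ -14
CH₃CH₂–OMs loses OMs⁻: pKₐ(CH₃SO₃H (MsOH)) ≈ -1.9
CH₃CH₂–OC(O)CF₃ loses CF₃COO⁻: pKₐ(CF₃COOH) ≈ 0.2
CH₃CH₂–NH₃⁺ loses NH₃: pKₐ(NH₄⁺) ≈ 9.2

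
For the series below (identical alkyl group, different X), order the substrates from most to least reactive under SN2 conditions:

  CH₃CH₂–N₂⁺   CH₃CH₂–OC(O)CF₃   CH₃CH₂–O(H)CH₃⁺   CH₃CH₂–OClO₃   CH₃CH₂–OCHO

Identical carbon frameworks mean the comparison reduces to leaving-group quality.
The more stable X⁻ (or X) is on its own — i.e. the weaker a base it is — the better a leaving group it makes.
CH₃CH₂–N₂⁺ loses N₂: no meaningful conjugate acid; N₂ departs as an exceptionally stable neutral molecule
CH₃CH₂–OClO₃ loses ClO₄⁻: pKₐ(HClO₄) ≈ -10
CH₃CH₂–O(H)CH₃⁺ loses R'OH: pKₐ(R'OH₂⁺) ≈ -2.4
CH₃CH₂–OC(O)CF₃ loses CF₃COO⁻: pKₐ(CF₃COOH) ≈ 0.2
CH₃CH₂–OCHO loses HCOO⁻: pKₐ(HCOOH) ≈ 3.8

CH₃CH₂–N₂⁺ > CH₃CH₂–OClO₃ > CH₃CH₂–O(H)CH₃⁺ > CH₃CH₂–OC(O)CF₃ > CH₃CH₂–OCHO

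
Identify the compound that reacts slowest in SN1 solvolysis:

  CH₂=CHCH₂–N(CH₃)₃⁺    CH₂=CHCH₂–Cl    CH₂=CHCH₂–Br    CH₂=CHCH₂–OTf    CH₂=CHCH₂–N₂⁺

The skeletons are identical, so relative rate is governed entirely by leaving-group ability.
The more stable X⁻ (or X) is on its own — i.e. the weaker a base it is — the better a leaving group it makes.
CH₂=CHCH₂–N₂⁺ loses N₂: no meaningful conjugate acid; N₂ departs as an exceptionally stable neutral molecule
CH₂=CHCH₂–OTf loses OTf⁻: pKₐ(CF₃SO₃H (triflic acid)) ≈ -14
CH₂=CHCH₂–Br loses Br⁻: pKₐ(HBr) ≈ -9
CH₂=CHCH₂–Cl loses Cl⁻: pKₐ(HCl) ≈ -7
CH₂=CHCH₂–N(CH₃)₃⁺ loses NR'₃: pKₐ(R'₃NH⁺) ≈ 10.7

CH₂=CHCH₂–N(CH₃)₃⁺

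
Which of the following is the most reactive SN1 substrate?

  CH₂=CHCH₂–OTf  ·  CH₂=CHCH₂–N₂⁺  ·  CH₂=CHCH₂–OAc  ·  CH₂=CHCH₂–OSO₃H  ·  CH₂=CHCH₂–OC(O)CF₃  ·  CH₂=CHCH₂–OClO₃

With the same alkyl group throughout, only the leaving group differentiates the rates.
The more stable X⁻ (or X) is on its own — i.e. the weaker a base it is — the better a leaving group it makes.
CH₂=CHCH₂–N₂⁺ loses N₂: no meaningful conjugate acid; N₂ departs as an exceptionally stable neutral molecule
CH₂=CHCH₂–OTf loses OTf⁻: pKₐ(CF₃SO₃H (triflic acid)) ≈ -14
CH₂=CHCH₂–OClO₃ loses ClO₄⁻: pKₐ(HClO₄) ≈ -10
CH₂=CHCH₂–OSO₃H loses HSO₄⁻: pKₐ(H₂SO₄) ≈ -3
CH₂=CHCH₂–OC(O)CF₃ loses CF₃COO⁻: pKₐ(CF₃COOH) ≈ 0.2
CH₂=CHCH₂–OAc loses AcO⁻: pKₐ(CH₃COOH) ≈ 4.8

CH₂=CHCH₂–N₂⁺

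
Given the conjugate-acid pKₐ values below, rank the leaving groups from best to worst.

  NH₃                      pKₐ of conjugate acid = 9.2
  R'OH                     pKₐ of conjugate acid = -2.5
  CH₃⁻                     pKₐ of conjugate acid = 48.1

R'OH > NH₃ > CH₃⁻

Lower conjugate-acid pKₐ ⇒ weaker base ⇒ better leaving group.
Sorting by the given values: R'OH (-2.5), NH₃ (9.2), CH₃⁻ (48.1).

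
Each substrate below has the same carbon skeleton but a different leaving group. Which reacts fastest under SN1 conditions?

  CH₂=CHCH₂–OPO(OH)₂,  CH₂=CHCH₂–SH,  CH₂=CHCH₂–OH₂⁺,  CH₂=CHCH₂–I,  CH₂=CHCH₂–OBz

Identical carbon frameworks mean the comparison reduces to leaving-group quality.
The more stable X⁻ (or X) is on its own — i.e. the weaker a base it is — the better a leaving group it makes.
CH₂=CHCH₂–I loses I⁻: pKₐ(HI) ≈ -10
CH₂=CHCH₂–OH₂⁺ loses H₂O: pKₐ(H₃O⁺) ≈ -1.7
CH₂=CHCH₂–OPO(OH)₂ loses H₂PO₄⁻: pKₐ(H₃PO₄) ≈ 2.1
CH₂=CHCH₂–OBz loses PhCOO⁻: pKₐ(C₆H₅COOH) ≈ 4.2
CH₂=CHCH₂–SH loses HS⁻: pKₐ(H₂S) ≈ 7

CH₂=CHCH₂–I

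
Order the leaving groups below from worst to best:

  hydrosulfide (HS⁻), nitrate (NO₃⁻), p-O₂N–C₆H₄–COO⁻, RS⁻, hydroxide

hydroxide < RS⁻ < hydrosulfide (HS⁻) < p-O₂N–C₆H₄–COO⁻ < nitrate (NO₃⁻)

nitrate (NO₃⁻): pKₐ(HNO₃) ≈ -1.3
p-O₂N–C₆H₄–COO⁻: pKₐ(p-nitrobenzoic acid) ≈ 3.4
hydrosulfide (HS⁻): pKₐ(H₂S) ≈ 7 — larger and more polarisable than the oxygen analogue
RS⁻: pKₐ(RSH (a thiol)) ≈ 10.5 — moderately basic; rarely leaves without activation
hydroxide: pKₐ(H₂O) ≈ 15.7 — strong base; essentially never leaves without prior activation
Listed from poorest to best leaving group as asked.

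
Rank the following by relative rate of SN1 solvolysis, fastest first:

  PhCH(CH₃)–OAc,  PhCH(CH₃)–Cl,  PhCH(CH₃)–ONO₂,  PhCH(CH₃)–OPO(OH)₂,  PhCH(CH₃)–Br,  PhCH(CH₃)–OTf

PhCH(CH₃)–OTf > PhCH(CH₃)–Br > PhCH(CH₃)–Cl > PhCH(CH₃)–ONO₂ > PhCH(CH₃)–OPO(OH)₂ > PhCH(CH₃)–OAc

The skeletons are identical, so relative rate is governed entirely by leaving-group ability.
A good leaving group is a weak base: the lower the pKₐ of its conjugate acid, the more readily it departs.
PhCH(CH₃)–OTf loses OTf⁻: pKₐ(CF₃SO₃H (triflic acid)) ≈ -14
PhCH(CH₃)–Br loses Br⁻: pKₐ(HBr) ≈ -9
PhCH(CH₃)–Cl loses Cl⁻: pKₐ(HCl) ≈ -7
PhCH(CH₃)–ONO₂ loses NO₃⁻: pKₐ(HNO₃) ≈ -1.3
PhCH(CH₃)–OPO(OH)₂ loses H₂PO₄⁻: pKₐ(H₃PO₄) ≈ 2.1
PhCH(CH₃)–OAc loses AcO⁻: pKₐ(CH₃COOH) ≈ 4.8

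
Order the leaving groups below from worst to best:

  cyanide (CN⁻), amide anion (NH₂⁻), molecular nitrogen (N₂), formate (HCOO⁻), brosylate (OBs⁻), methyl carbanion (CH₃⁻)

methyl carbanion (CH₃⁻) < amide anion (NH₂⁻) < cyanide (CN⁻) < formate (HCOO⁻) < brosylate (OBs⁻) < molecular nitrogen (N₂)

molecular nitrogen (N₂): no meaningful conjugate acid; N₂ departs as an exceptionally stable neutral molecule
brosylate (OBs⁻): pKₐ(p-BrC₆H₄SO₃H) ≈ -2.8
formate (HCOO⁻): pKₐ(HCOOH) ≈ 3.8 — resonance-stabilised carboxylate
cyanide (CN⁻): pKₐ(HCN) ≈ 9.2 — sp carbon stabilises the charge somewhat, but still a poor LG
amide anion (NH₂⁻): pKₐ(NH₃) ≈ 38 — extremely strong base; never a leaving group
methyl carbanion (CH₃⁻): pKₐ(CH₄) ≈ 48
Reversing gives the worst-to-best order requested.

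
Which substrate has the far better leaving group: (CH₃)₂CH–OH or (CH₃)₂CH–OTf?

(CH₃)₂CH–OTf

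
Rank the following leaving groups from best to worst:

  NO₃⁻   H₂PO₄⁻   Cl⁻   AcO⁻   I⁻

I⁻ > Cl⁻ > NO₃⁻ > H₂PO₄⁻ > AcO⁻

The more stable X⁻ (or X) is on its own — i.e. the weaker a base it is — the better a leaving group it makes.
I⁻: pKₐ(HI) ≈ -10
Cl⁻: pKₐ(HCl) ≈ -7 — moderately weak base
NO₃⁻: pKₐ(HNO₃) ≈ -1.3
H₂PO₄⁻: pKₐ(H₃PO₄) ≈ 2.1
AcO⁻: pKₐ(CH₃COOH) ≈ 4.8 — resonance-stabilised but still a weak base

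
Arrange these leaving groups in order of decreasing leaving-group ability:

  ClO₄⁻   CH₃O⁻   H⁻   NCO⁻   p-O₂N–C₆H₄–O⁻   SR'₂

ClO₄⁻ > SR'₂ > NCO⁻ > p-O₂N–C₆H₄–O⁻ > CH₃O⁻ > H⁻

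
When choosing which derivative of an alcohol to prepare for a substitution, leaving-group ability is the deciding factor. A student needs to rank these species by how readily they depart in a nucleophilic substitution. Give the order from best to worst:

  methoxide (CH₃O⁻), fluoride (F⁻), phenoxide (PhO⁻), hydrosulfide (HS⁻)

Leaving-group ability tracks the stability of the departed species; conjugate-acid pKₐ is the usual yardstick (lower pKₐ → better LG).
fluoride (F⁻): pKₐ(HF) ≈ 3.2
hydrosulfide (HS⁻): pKₐ(H₂S) ≈ 7 — larger and more polarisable than the oxygen analogue
phenoxide (PhO⁻): pKₐ(C₆H₅OH (phenol)) ≈ 10
methoxide (CH₃O⁻): pKₐ(CH₃OH) ≈ 15.5 — strong base; alkoxides do not leave unassisted

fluoride (F⁻) > hydrosulfide (HS⁻) > phenoxide (PhO⁻) > methoxide (CH₃O⁻)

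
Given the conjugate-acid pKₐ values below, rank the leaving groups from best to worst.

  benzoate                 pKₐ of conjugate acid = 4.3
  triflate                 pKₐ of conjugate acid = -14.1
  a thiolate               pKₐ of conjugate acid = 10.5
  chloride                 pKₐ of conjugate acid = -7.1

triflate > chloride > benzoate > a thiolate

Lower conjugate-acid pKₐ ⇒ weaker base ⇒ better leaving group.
Sorting by the given values: triflate (-14.1), chloride (-7.1), benzoate (4.3), a thiolate (10.5).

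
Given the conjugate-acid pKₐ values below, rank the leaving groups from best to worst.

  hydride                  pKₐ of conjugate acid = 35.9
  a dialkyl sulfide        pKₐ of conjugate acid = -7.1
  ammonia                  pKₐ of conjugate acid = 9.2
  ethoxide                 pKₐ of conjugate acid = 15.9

Lower conjugate-acid pKₐ ⇒ weaker base ⇒ better leaving group.
Sorting by the given values: a dialkyl sulfide (-7.1), ammonia (9.2), ethoxide (15.9), hydride (35.9).

a dialkyl sulfide > ammonia > ethoxide > hydride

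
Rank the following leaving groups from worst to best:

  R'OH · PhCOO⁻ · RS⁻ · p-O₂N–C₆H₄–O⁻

Leaving-group ability tracks the stability of the departed species; conjugate-acid pKₐ is the usual yardstick (lower pKₐ → better LG).
R'OH: pKₐ(R'OH₂⁺) ≈ -2.4
PhCOO⁻: pKₐ(C₆H₅COOH) ≈ 4.2
p-O₂N–C₆H₄–O⁻: pKₐ(p-nitrophenol) ≈ 7.2 — nitro group delocalises the charge; the classic chromogenic LG
RS⁻: pKₐ(RSH (a thiol)) ≈ 10.5
Reversing gives the worst-to-best order requested.

RS⁻ < p-O₂N–C₆H₄–O⁻ < PhCOO⁻ < R'OH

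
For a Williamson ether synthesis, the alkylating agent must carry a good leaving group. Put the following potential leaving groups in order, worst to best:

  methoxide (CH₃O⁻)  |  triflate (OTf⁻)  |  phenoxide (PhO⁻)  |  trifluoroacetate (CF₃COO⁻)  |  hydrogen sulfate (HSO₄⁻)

Rank by basicity of the departing species: weakest base leaves most easily.
triflate (OTf⁻): pKₐ(CF₃SO₃H (triflic acid)) ≈ -14
hydrogen sulfate (HSO₄⁻): pKₐ(H₂SO₄) ≈ -3
trifluoroacetate (CF₃COO⁻): pKₐ(CF₃COOH) ≈ 0.2
phenoxide (PhO⁻): pKₐ(C₆H₅OH (phenol)) ≈ 10
methoxide (CH₃O⁻): pKₐ(CH₃OH) ≈ 15.5
Listed from poorest to best leaving group as asked.

methoxide (CH₃O⁻) < phenoxide (PhO⁻) < trifluoroacetate (CF₃COO⁻) < hydrogen sulfate (HSO₄⁻) < triflate (OTf⁻)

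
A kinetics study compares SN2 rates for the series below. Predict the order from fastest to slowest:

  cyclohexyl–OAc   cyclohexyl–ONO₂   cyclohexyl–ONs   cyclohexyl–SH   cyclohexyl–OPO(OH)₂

cyclohexyl–ONs > cyclohexyl–ONO₂ > cyclohexyl–OPO(OH)₂ > cyclohexyl–OAc > cyclohexyl–SH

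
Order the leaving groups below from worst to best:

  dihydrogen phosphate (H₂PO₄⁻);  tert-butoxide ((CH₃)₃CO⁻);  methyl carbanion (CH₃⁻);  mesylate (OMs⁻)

mesylate (OMs⁻): pKₐ(CH₃SO₃H (MsOH)) ≈ -1.9
dihydrogen phosphate (H₂PO₄⁻): pKₐ(H₃PO₄) ≈ 2.1
tert-butoxide ((CH₃)₃CO⁻): pKₐ(t-BuOH) ≈ 18
methyl carbanion (CH₃⁻): pKₐ(CH₄) ≈ 48
Listed from poorest to best leaving group as asked.

methyl carbanion (CH₃⁻) < tert-butoxide ((CH₃)₃CO⁻) < dihydrogen phosphate (H₂PO₄⁻) < mesylate (OMs⁻)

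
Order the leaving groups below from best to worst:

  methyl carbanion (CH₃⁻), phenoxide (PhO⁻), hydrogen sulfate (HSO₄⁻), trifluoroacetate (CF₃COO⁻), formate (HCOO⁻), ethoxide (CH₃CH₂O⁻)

Rank by basicity of the departing species: weakest base leaves most easily.
hydrogen sulfate (HSO₄⁻): pKₐ(H₂SO₄) ≈ -3
trifluoroacetate (CF₃COO⁻): pKₐ(CF₃COOH) ≈ 0.2 — strongly electron-withdrawing CF₃ stabilises the carboxylate
formate (HCOO⁻): pKₐ(HCOOH) ≈ 3.8 — resonance-stabilised carboxylate
phenoxide (PhO⁻): pKₐ(C₆H₅OH (phenol)) ≈ 10
ethoxide (CH₃CH₂O⁻): pKₐ(CH₃CH₂OH) ≈ 16
methyl carbanion (CH₃⁻): pKₐ(CH₄) ≈ 48

hydrogen sulfate (HSO₄⁻) > trifluoroacetate (CF₃COO⁻) > formate (HCOO⁻) > phenoxide (PhO⁻) > ethoxide (CH₃CH₂O⁻) > methyl carbanion (CH₃⁻)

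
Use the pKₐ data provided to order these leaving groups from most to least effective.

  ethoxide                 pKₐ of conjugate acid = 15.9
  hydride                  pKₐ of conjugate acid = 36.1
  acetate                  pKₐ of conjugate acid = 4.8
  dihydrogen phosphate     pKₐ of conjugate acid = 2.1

Lower conjugate-acid pKₐ ⇒ weaker base ⇒ better leaving group.
Sorting by the given values: dihydrogen phosphate (2.1), acetate (4.8), ethoxide (15.9), hydride (36.1).

dihydrogen phosphate > acetate > ethoxide > hydride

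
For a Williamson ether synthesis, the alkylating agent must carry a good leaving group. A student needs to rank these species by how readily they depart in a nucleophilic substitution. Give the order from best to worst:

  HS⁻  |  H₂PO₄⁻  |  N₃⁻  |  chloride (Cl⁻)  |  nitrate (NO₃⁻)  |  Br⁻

A good leaving group is a weak base: the lower the pKₐ of its conjugate acid, the more readily it departs.
Br⁻: pKₐ(HBr) ≈ -9
chloride (Cl⁻): pKₐ(HCl) ≈ -7
nitrate (NO₃⁻): pKₐ(HNO₃) ≈ -1.3
H₂PO₄⁻: pKₐ(H₃PO₄) ≈ 2.1
N₃⁻: pKₐ(HN₃) ≈ 4.7
HS⁻: pKₐ(H₂S) ≈ 7

Br⁻ > chloride (Cl⁻) > nitrate (NO₃⁻) > H₂PO₄⁻ > N₃⁻ > HS⁻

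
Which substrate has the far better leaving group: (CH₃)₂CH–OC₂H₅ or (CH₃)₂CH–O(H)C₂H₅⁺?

From (CH₃)₂CH–OC₂H₅ the departing group would be CH₃CH₂O⁻ (pKₐ(CH₃CH₂OH) ≈ 16). Strong base; alkoxides do not leave unassisted.
From (CH₃)₂CH–O(H)C₂H₅⁺ the leaving group is R'OH (pKₐ(R'OH₂⁺) ≈ -2.4). Neutral; leaves from a protonated ether (an oxonium ion, R–O(H)R'⁺).
(In practice (CH₃)₂CH–O(H)C₂H₅⁺ is made from (CH₃)₂CH–OC₂H₅ by protonation with concentrated HBr, allowing neutral ethanol, rather than ethoxide, to depart.)

(CH₃)₂CH–O(H)C₂H₅⁺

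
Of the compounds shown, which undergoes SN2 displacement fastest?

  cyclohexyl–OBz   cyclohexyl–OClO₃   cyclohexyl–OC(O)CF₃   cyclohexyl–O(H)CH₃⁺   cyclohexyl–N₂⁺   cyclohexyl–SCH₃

Same R in every case — rank the leaving groups.
The more stable X⁻ (or X) is on its own — i.e. the weaker a base it is — the better a leaving group it makes.
cyclohexyl–N₂⁺ loses N₂: no meaningful conjugate acid; N₂ departs as an exceptionally stable neutral molecule
cyclohexyl–OClO₃ loses ClO₄⁻: pKₐ(HClO₄) ≈ -10
cyclohexyl–O(H)CH₃⁺ loses R'OH: pKₐ(R'OH₂⁺) ≈ -2.4
cyclohexyl–OC(O)CF₃ loses CF₃COO⁻: pKₐ(CF₃COOH) ≈ 0.2
cyclohexyl–OBz loses PhCOO⁻: pKₐ(C₆H₅COOH) ≈ 4.2
cyclohexyl–SCH₃ loses RS⁻: pKₐ(RSH (a thiol)) ≈ 10.5

cyclohexyl–N₂⁺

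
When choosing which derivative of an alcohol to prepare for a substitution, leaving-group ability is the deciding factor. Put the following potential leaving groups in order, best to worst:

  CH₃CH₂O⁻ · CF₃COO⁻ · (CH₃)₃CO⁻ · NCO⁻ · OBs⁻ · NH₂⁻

OBs⁻: pKₐ(p-BrC₆H₄SO₃H) ≈ -2.8
CF₃COO⁻: pKₐ(CF₃COOH) ≈ 0.2 — strongly electron-withdrawing CF₃ stabilises the carboxylate
NCO⁻: pKₐ(HOCN) ≈ 3.5 — resonance between N and O
CH₃CH₂O⁻: pKₐ(CH₃CH₂OH) ≈ 16 — strong base; alkoxides do not leave unassisted
(CH₃)₃CO⁻: pKₐ(t-BuOH) ≈ 18 — bulky, strongly basic alkoxide
NH₂⁻: pKₐ(NH₃) ≈ 38 — extremely strong base; never a leaving group

OBs⁻ > CF₃COO⁻ > NCO⁻ > CH₃CH₂O⁻ > (CH₃)₃CO⁻ > NH₂⁻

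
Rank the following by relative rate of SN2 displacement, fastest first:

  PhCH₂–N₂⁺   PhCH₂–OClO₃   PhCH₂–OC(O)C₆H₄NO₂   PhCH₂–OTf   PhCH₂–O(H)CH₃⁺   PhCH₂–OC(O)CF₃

PhCH₂–N₂⁺ > PhCH₂–OTf > PhCH₂–OClO₃ > PhCH₂–O(H)CH₃⁺ > PhCH₂–OC(O)CF₃ > PhCH₂–OC(O)C₆H₄NO₂

The skeletons are identical, so relative rate is governed entirely by leaving-group ability.
Leaving-group ability tracks the stability of the departed species; conjugate-acid pKₐ is the usual yardstick (lower pKₐ → better LG).
PhCH₂–N₂⁺ loses N₂: no meaningful conjugate acid; N₂ departs as an exceptionally stable neutral molecule
PhCH₂–OTf loses OTf⁻: pKₐ(CF₃SO₃H (triflic acid)) ≈ -14
PhCH₂–OClO₃ loses ClO₄⁻: pKₐ(HClO₄) ≈ -10
PhCH₂–O(H)CH₃⁺ loses R'OH: pKₐ(R'OH₂⁺) ≈ -2.4
PhCH₂–OC(O)CF₃ loses CF₃COO⁻: pKₐ(CF₃COOH) ≈ 0.2
PhCH₂–OC(O)C₆H₄NO₂ loses p-O₂N–C₆H₄–COO⁻: pKₐ(p-nitrobenzoic acid) ≈ 3.4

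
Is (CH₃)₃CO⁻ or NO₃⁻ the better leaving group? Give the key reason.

NO₃⁻

NO₃⁻ is the better leaving group.
pKₐ(HNO₃) ≈ -1.3 versus pKₐ(t-BuOH) ≈ 18: NO₃⁻ is the much weaker base.
Resonance-delocalised over three oxygens.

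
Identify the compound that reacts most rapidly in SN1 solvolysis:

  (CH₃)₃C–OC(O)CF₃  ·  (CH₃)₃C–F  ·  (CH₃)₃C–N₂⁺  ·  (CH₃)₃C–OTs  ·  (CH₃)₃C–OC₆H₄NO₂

The skeletons are identical, so relative rate is governed entirely by leaving-group ability.
A good leaving group is a weak base: the lower the pKₐ of its conjugate acid, the more readily it departs.
(CH₃)₃C–N₂⁺ loses N₂: no meaningful conjugate acid; N₂ departs as an exceptionally stable neutral molecule
(CH₃)₃C–OTs loses OTs⁻: pKₐ(p-CH₃C₆H₄SO₃H (TsOH)) ≈ -2.8
(CH₃)₃C–OC(O)CF₃ loses CF₃COO⁻: pKₐ(CF₃COOH) ≈ 0.2
(CH₃)₃C–F loses F⁻: pKₐ(HF) ≈ 3.2
(CH₃)₃C–OC₆H₄NO₂ loses p-O₂N–C₆H₄–O⁻: pKₐ(p-nitrophenol) ≈ 7.2

(CH₃)₃C–N₂⁺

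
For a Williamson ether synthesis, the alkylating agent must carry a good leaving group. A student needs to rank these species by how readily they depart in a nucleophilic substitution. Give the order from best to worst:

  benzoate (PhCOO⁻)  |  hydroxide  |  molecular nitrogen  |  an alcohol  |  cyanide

molecular nitrogen > an alcohol > benzoate (PhCOO⁻) > cyanide > hydroxide

A good leaving group is a weak base: the lower the pKₐ of its conjugate acid, the more readily it departs.
molecular nitrogen: no meaningful conjugate acid; N₂ departs as an exceptionally stable neutral molecule
an alcohol: pKₐ(R'OH₂⁺) ≈ -2.4 — neutral; leaves from a protonated ether (an oxonium ion, R–O(H)R'⁺)
benzoate (PhCOO⁻): pKₐ(C₆H₅COOH) ≈ 4.2
cyanide: pKₐ(HCN) ≈ 9.2 — sp carbon stabilises the charge somewhat, but still a poor LG
hydroxide: pKₐ(H₂O) ≈ 15.7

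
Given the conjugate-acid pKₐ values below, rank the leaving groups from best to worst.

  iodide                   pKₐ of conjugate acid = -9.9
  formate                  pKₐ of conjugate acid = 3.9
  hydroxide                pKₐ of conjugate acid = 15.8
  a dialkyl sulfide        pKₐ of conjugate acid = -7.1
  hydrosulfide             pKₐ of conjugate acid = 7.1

Lower conjugate-acid pKₐ ⇒ weaker base ⇒ better leaving group.
Sorting by the given values: iodide (-9.9), a dialkyl sulfide (-7.1), formate (3.9), hydrosulfide (7.1), hydroxide (15.8).

iodide > a dialkyl sulfide > formate > hydrosulfide > hydroxide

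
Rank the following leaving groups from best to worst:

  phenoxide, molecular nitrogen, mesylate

molecular nitrogen > mesylate > phenoxide

Leaving-group ability tracks the stability of the departed species; conjugate-acid pKₐ is the usual yardstick (lower pKₐ → better LG).
molecular nitrogen: no meaningful conjugate acid; N₂ departs as an exceptionally stable neutral molecule
mesylate: pKₐ(CH₃SO₃H (MsOH)) ≈ -1.9
phenoxide: pKₐ(C₆H₅OH (phenol)) ≈ 10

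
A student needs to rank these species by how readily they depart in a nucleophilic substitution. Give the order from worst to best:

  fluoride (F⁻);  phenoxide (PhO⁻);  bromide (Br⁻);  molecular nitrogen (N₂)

phenoxide (PhO⁻) < fluoride (F⁻) < bromide (Br⁻) < molecular nitrogen (N₂)

Leaving-group ability tracks the stability of the departed species; conjugate-acid pKₐ is the usual yardstick (lower pKₐ → better LG).
molecular nitrogen (N₂): no meaningful conjugate acid; N₂ departs as an exceptionally stable neutral molecule
bromide (Br⁻): pKₐ(HBr) ≈ -9
fluoride (F⁻): pKₐ(HF) ≈ 3.2
phenoxide (PhO⁻): pKₐ(C₆H₅OH (phenol)) ≈ 10
Reversing gives the worst-to-best order requested.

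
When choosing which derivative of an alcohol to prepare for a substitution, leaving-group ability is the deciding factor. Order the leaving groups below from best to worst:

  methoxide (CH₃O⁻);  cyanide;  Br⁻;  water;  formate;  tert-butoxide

Br⁻ > water > formate > cyanide > methoxide (CH₃O⁻) > tert-butoxide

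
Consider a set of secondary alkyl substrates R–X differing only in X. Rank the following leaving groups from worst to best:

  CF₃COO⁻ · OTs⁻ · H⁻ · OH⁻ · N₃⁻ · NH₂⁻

NH₂⁻ < H⁻ < OH⁻ < N₃⁻ < CF₃COO⁻ < OTs⁻

Leaving-group ability tracks the stability of the departed species; conjugate-acid pKₐ is the usual yardstick (lower pKₐ → better LG).
OTs⁻: pKₐ(p-CH₃C₆H₄SO₃H (TsOH)) ≈ -2.8
CF₃COO⁻: pKₐ(CF₃COOH) ≈ 0.2 — strongly electron-withdrawing CF₃ stabilises the carboxylate
N₃⁻: pKₐ(HN₃) ≈ 4.7 — linear, resonance-stabilised
OH⁻: pKₐ(H₂O) ≈ 15.7
H⁻: pKₐ(H₂) ≈ 36 — extremely strong base; leaves only in special hydride-transfer contexts
NH₂⁻: pKₐ(NH₃) ≈ 38
Listed from poorest to best leaving group as asked.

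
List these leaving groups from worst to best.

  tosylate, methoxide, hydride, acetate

hydride < methoxide < acetate < tosylate

tosylate: pKₐ(p-CH₃C₆H₄SO₃H (TsOH)) ≈ -2.8 — resonance-delocalised arenesulfonate
acetate: pKₐ(CH₃COOH) ≈ 4.8
methoxide: pKₐ(CH₃OH) ≈ 15.5 — strong base; alkoxides do not leave unassisted
hydride: pKₐ(H₂) ≈ 36 — extremely strong base; leaves only in special hydride-transfer contexts
The question asks for worst first, so the sequence is read in increasing leaving-group ability.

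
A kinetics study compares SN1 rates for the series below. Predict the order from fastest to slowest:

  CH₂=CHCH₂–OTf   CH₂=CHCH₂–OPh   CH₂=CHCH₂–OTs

CH₂=CHCH₂–OTf > CH₂=CHCH₂–OTs > CH₂=CHCH₂–OPh

The skeletons are identical, so relative rate is governed entirely by leaving-group ability.
The more stable X⁻ (or X) is on its own — i.e. the weaker a base it is — the better a leaving group it makes.
CH₂=CHCH₂–OTf loses OTf⁻: pKₐ(CF₃SO₃H (triflic acid)) ≈ -14
CH₂=CHCH₂–OTs loses OTs⁻: pKₐ(p-CH₃C₆H₄SO₃H (TsOH)) ≈ -2.8
CH₂=CHCH₂–OPh loses PhO⁻: pKₐ(C₆H₅OH (phenol)) ≈ 10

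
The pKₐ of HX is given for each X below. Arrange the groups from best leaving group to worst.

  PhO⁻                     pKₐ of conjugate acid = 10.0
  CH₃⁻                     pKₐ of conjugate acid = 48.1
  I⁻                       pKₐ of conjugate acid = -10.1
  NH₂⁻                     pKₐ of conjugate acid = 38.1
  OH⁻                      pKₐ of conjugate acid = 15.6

I⁻ > PhO⁻ > OH⁻ > NH₂⁻ > CH₃⁻

Lower conjugate-acid pKₐ ⇒ weaker base ⇒ better leaving group.
Sorting by the given values: I⁻ (-10.1), PhO⁻ (10.0), OH⁻ (15.6), NH₂⁻ (38.1), CH₃⁻ (48.1).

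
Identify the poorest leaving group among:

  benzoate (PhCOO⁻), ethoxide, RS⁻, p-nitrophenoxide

ethoxide

Leaving-group ability tracks the stability of the departed species; conjugate-acid pKₐ is the usual yardstick (lower pKₐ → better LG).
benzoate (PhCOO⁻): pKₐ(C₆H₅COOH) ≈ 4.2
p-nitrophenoxide: pKₐ(p-nitrophenol) ≈ 7.2
RS⁻: pKₐ(RSH (a thiol)) ≈ 10.5
ethoxide: pKₐ(CH₃CH₂OH) ≈ 16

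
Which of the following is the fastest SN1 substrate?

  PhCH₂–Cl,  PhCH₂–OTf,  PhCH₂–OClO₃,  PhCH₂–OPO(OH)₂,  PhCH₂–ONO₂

PhCH₂–OTf

With the same alkyl group throughout, only the leaving group differentiates the rates.
Rank by basicity of the departing species: weakest base leaves most easily.
PhCH₂–OTf loses OTf⁻: pKₐ(CF₃SO₃H (triflic acid)) ≈ -14
PhCH₂–OClO₃ loses ClO₄⁻: pKₐ(HClO₄) ≈ -10
PhCH₂–Cl loses Cl⁻: pKₐ(HCl) ≈ -7
PhCH₂–ONO₂ loses NO₃⁻: pKₐ(HNO₃) ≈ -1.3
PhCH₂–OPO(OH)₂ loses H₂PO₄⁻: pKₐ(H₃PO₄) ≈ 2.1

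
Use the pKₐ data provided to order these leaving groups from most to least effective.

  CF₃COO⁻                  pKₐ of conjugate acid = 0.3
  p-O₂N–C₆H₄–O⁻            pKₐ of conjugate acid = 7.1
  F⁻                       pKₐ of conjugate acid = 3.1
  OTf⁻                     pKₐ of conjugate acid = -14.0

OTf⁻ > CF₃COO⁻ > F⁻ > p-O₂N–C₆H₄–O⁻

Lower conjugate-acid pKₐ ⇒ weaker base ⇒ better leaving group.
Sorting by the given values: OTf⁻ (-14.0), CF₃COO⁻ (0.3), F⁻ (3.1), p-O₂N–C₆H₄–O⁻ (7.1).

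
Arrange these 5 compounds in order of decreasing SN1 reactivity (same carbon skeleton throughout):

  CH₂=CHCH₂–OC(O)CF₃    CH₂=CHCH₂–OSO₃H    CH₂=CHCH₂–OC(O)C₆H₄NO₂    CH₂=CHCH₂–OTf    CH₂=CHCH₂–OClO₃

CH₂=CHCH₂–OTf > CH₂=CHCH₂–OClO₃ > CH₂=CHCH₂–OSO₃H > CH₂=CHCH₂–OC(O)CF₃ > CH₂=CHCH₂–OC(O)C₆H₄NO₂

With the same alkyl group throughout, only the leaving group differentiates the rates.
The more stable X⁻ (or X) is on its own — i.e. the weaker a base it is — the better a leaving group it makes.
CH₂=CHCH₂–OTf loses OTf⁻: pKₐ(CF₃SO₃H (triflic acid)) ≈ -14
CH₂=CHCH₂–OClO₃ loses ClO₄⁻: pKₐ(HClO₄) ≈ -10
CH₂=CHCH₂–OSO₃H loses HSO₄⁻: pKₐ(H₂SO₄) ≈ -3
CH₂=CHCH₂–OC(O)CF₃ loses CF₃COO⁻: pKₐ(CF₃COOH) ≈ 0.2
CH₂=CHCH₂–OC(O)C₆H₄NO₂ loses p-O₂N–C₆H₄–COO⁻: pKₐ(p-nitrobenzoic acid) ≈ 3.4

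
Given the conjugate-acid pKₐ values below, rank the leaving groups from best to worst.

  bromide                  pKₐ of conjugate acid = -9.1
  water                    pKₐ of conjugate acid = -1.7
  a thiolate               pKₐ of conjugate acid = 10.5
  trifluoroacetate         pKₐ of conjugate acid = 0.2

Lower conjugate-acid pKₐ ⇒ weaker base ⇒ better leaving group.
Sorting by the given values: bromide (-9.1), water (-1.7), trifluoroacetate (0.2), a thiolate (10.5).

bromide > water > trifluoroacetate > a thiolate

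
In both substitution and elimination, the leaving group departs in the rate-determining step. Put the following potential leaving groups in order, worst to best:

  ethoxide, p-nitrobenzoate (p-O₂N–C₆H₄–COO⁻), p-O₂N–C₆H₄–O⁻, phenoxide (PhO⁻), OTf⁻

ethoxide < phenoxide (PhO⁻) < p-O₂N–C₆H₄–O⁻ < p-nitrobenzoate (p-O₂N–C₆H₄–COO⁻) < OTf⁻

A good leaving group is a weak base: the lower the pKₐ of its conjugate acid, the more readily it departs.
OTf⁻: pKₐ(CF₃SO₃H (triflic acid)) ≈ -14
p-nitrobenzoate (p-O₂N–C₆H₄–COO⁻): pKₐ(p-nitrobenzoic acid) ≈ 3.4
p-O₂N–C₆H₄–O⁻: pKₐ(p-nitrophenol) ≈ 7.2 — nitro group delocalises the charge; the classic chromogenic LG
phenoxide (PhO⁻): pKₐ(C₆H₅OH (phenol)) ≈ 10 — resonance into the ring helps, but still a poor LG
ethoxide: pKₐ(CH₃CH₂OH) ≈ 16
Reversing gives the worst-to-best order requested.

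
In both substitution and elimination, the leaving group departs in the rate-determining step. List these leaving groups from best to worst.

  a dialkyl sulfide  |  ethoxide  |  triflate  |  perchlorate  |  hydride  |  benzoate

The more stable X⁻ (or X) is on its own — i.e. the weaker a base it is — the better a leaving group it makes.
triflate: pKₐ(CF₃SO₃H (triflic acid)) ≈ -14 — charge spread over three oxygens and a CF₃ group; the premier leaving group in synthesis
perchlorate: pKₐ(HClO₄) ≈ -10 — extremely weak base; rarely used for safety reasons
a dialkyl sulfide: pKₐ(R'₂SH⁺) ≈ -7 — neutral; leaves from a sulfonium salt (R–SR'₂⁺)
benzoate: pKₐ(C₆H₅COOH) ≈ 4.2 — aryl carboxylate
ethoxide: pKₐ(CH₃CH₂OH) ≈ 16 — strong base; alkoxides do not leave unassisted
hydride: pKₐ(H₂) ≈ 36

triflate > perchlorate > a dialkyl sulfide > benzoate > ethoxide > hydride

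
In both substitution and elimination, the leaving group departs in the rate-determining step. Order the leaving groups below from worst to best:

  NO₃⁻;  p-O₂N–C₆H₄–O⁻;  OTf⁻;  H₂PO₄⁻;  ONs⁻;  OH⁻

OH⁻ < p-O₂N–C₆H₄–O⁻ < H₂PO₄⁻ < NO₃⁻ < ONs⁻ < OTf⁻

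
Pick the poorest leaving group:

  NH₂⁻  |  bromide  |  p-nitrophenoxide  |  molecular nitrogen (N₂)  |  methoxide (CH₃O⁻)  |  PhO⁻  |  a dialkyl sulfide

molecular nitrogen (N₂): no meaningful conjugate acid; N₂ departs as an exceptionally stable neutral molecule
bromide: pKₐ(HBr) ≈ -9
a dialkyl sulfide: pKₐ(R'₂SH⁺) ≈ -7
p-nitrophenoxide: pKₐ(p-nitrophenol) ≈ 7.2
PhO⁻: pKₐ(C₆H₅OH (phenol)) ≈ 10
methoxide (CH₃O⁻): pKₐ(CH₃OH) ≈ 15.5
NH₂⁻: pKₐ(NH₃) ≈ 38

NH₂⁻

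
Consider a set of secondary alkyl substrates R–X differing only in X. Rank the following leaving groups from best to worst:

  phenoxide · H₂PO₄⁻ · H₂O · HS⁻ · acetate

H₂O > H₂PO₄⁻ > acetate > HS⁻ > phenoxide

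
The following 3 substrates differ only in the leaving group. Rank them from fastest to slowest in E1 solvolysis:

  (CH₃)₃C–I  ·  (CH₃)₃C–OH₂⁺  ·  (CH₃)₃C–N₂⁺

With the same alkyl group throughout, only the leaving group differentiates the rates.
Rank by basicity of the departing species: weakest base leaves most easily.
(CH₃)₃C–N₂⁺ loses N₂: no meaningful conjugate acid; N₂ departs as an exceptionally stable neutral molecule
(CH₃)₃C–I loses I⁻: pKₐ(HI) ≈ -10
(CH₃)₃C–OH₂⁺ loses H₂O: pKₐ(H₃O⁺) ≈ -1.7

(CH₃)₃C–N₂⁺ > (CH₃)₃C–I > (CH₃)₃C–OH₂⁺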